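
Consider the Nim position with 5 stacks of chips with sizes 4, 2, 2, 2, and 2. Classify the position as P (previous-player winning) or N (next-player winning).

Nim-sum: 4 ^ 2 ^ 2 ^ 2 ^ 2 = 4.
The nim-sum is 4 ≠ 0, so this is an N-position: the player to move can win.

N-position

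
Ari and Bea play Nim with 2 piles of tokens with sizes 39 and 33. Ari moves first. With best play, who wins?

Ari wins

Nim-sum: 39 XOR 33 = 6.
The nim-sum is 6 ≠ 0, so this is an N-position: the player to move can win; Ari has a winning move.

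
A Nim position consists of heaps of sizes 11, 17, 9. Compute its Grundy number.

19

Bitwise XOR of the heap sizes:
  01011  (11)
  10001  (17)
  01001  (9)
  -----
  10011  (19)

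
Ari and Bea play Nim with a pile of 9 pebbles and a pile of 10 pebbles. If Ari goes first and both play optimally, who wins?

Ari wins

Compute the nim-sum pairwise:
9 ⊕ 10 = 3
The nim-sum is 3 ≠ 0, so this is an N-position: the player to move can win; Ari has a winning move.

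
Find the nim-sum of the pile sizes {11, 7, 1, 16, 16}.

13

Nim-sum: 11 ^ 7 ^ 1 ^ 16 ^ 16 = 13.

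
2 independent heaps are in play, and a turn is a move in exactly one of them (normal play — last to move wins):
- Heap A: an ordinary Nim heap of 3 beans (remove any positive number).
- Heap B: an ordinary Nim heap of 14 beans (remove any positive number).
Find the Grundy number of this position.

13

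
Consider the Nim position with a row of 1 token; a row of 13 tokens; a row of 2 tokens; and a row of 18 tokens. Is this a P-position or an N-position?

Nim-sum: 1 XOR 13 XOR 2 XOR 18 = 28.
The nim-sum is 28 ≠ 0, so this is an N-position: the player to move can win.

N-position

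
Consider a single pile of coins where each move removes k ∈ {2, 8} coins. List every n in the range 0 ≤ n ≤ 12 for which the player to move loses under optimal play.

0, 1, 4, 5, 10, 11

Grundy values for subtraction set {2, 8}:
g(0) = mex{} = 0
g(1) = mex{} = 0
g(2) = mex{0} = 1
g(3) = mex{0} = 1
g(4) = mex{1} = 0
g(5) = mex{1} = 0
g(6) = mex{0} = 1
g(7) = mex{0} = 1
g(8) = mex{0,1} = 2
g(9) = mex{0,1} = 2
g(10) = mex{1,2} = 0
g(11) = mex{1,2} = 0
g(12) = mex{0} = 1
The P-positions (g = 0) in 0..12 are 0, 1, 4, 5, 10, 11.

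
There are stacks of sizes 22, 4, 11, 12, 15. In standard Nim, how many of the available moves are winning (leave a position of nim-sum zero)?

1

Compute the nim-sum pairwise:
22 XOR 4 = 18
18 XOR 11 = 25
25 XOR 12 = 21
21 XOR 15 = 26
The overall nim-sum is X = 26. A stack of size p has a winning move iff p XOR X < p (reduce it to p XOR X).
  22: 22 XOR 26 = 12 < 22 — winning move (to 12).
  4: 4 XOR 26 = 30 ≥ 4 — no move.
  11: 11 XOR 26 = 17 ≥ 11 — no move.
  12: 12 XOR 26 = 22 ≥ 12 — no move.
  15: 15 XOR 26 = 21 ≥ 15 — no move.
That gives 1 winning move.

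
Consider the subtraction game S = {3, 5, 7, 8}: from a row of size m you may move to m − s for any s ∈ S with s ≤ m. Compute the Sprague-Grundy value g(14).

1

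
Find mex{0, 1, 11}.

2

The values 0, 1 are all present; 2 is the first non-negative integer missing from the set.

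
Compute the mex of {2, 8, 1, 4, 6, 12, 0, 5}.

3

The values 0, 1, 2 are all present; 3 is the first non-negative integer missing from the set.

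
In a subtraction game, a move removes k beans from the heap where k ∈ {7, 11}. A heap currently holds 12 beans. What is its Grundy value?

1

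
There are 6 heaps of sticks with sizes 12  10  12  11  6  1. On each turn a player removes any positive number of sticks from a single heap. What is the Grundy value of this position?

6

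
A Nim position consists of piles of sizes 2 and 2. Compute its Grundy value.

0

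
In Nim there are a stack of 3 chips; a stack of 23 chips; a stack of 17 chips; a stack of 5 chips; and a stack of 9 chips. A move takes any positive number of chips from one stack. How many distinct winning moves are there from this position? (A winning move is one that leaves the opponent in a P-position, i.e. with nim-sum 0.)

Write each in binary and XOR column by column:
  00011  (3)
  10111  (23)
  10001  (17)
  00101  (5)
  01001  (9)
  -----
  01001  (9)
The overall nim-sum is X = 9. A stack of size p has a winning move iff p XOR X < p (reduce it to p XOR X).
  3: 3 XOR 9 = 10 ≥ 3 — no move.
  23: 23 XOR 9 = 30 ≥ 23 — no move.
  17: 17 XOR 9 = 24 ≥ 17 — no move.
  5: 5 XOR 9 = 12 ≥ 5 — no move.
  9: 9 XOR 9 = 0 < 9 — winning move (to 0).
That gives 1 winning move.

1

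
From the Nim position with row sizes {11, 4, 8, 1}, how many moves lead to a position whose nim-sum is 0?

1

Nim-sum: 11 XOR 4 XOR 8 XOR 1 = 6.
The overall nim-sum is X = 6. A row of size p has a winning move iff p XOR X < p (reduce it to p XOR X).
  11: 11 XOR 6 = 13 ≥ 11 — no move.
  4: 4 XOR 6 = 2 < 4 — winning move (to 2).
  8: 8 XOR 6 = 14 ≥ 8 — no move.
  1: 1 XOR 6 = 7 ≥ 1 — no move.
That gives 1 winning move.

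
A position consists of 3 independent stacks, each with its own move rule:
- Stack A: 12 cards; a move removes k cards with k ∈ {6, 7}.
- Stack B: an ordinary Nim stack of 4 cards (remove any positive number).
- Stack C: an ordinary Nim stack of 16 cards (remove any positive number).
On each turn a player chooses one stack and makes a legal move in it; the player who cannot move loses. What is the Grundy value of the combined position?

22

Grundy values for stack A (subtraction set {6, 7}):
g(0) = mex{} = 0
g(1) = mex{} = 0
g(2) = mex{} = 0
g(3) = mex{} = 0
g(4) = mex{} = 0
g(5) = mex{} = 0
g(6) = mex{0} = 1
g(7) = mex{0} = 1
g(8) = mex{0} = 1
g(9) = mex{0} = 1
g(10) = mex{0} = 1
g(11) = mex{0} = 1
g(12) = mex{0,1} = 2
So g(12) = 2.
Stack B is a plain Nim stack of size 4, so its Grundy value is 4.
Stack C is a plain Nim stack of size 16, so its Grundy value is 16.
By the Sprague-Grundy theorem, the Grundy value of a sum of independent games is the XOR of the component values.
Combined value = 2 XOR 4 XOR 16 = 22.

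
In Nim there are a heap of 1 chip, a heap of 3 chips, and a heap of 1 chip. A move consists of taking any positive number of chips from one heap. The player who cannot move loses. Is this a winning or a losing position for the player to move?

Nim-sum: 1 ^ 3 ^ 1 = 3.
The nim-sum is 3 ≠ 0, so this is an N-position: the player to move can win.

Winning position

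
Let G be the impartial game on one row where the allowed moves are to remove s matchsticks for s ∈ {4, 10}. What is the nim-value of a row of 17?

Compute g(0), g(1), … for moves {4, 10}:
k:     0  1  2  3  4  5  6  7  8  9 10 11 12 13 14 15 16 17
g(k):  0  0  0  0  1  1  1  1  0  0  2  2  1  1  0  0  0  0
So g(17) = 0.

0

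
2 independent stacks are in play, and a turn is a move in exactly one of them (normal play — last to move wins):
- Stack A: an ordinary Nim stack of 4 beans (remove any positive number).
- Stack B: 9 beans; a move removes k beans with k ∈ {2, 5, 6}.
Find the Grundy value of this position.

6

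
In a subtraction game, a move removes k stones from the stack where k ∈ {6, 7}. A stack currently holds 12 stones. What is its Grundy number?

2

Compute g(0), g(1), … for moves {6, 7}:
k:     0  1  2  3  4  5  6  7  8  9 10 11 12
g(k):  0  0  0  0  0  0  1  1  1  1  1  1  2
So g(12) = 2.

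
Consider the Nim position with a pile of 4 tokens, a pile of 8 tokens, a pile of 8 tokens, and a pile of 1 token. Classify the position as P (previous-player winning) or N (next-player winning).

Nim-sum: 4 ⊕ 8 ⊕ 8 ⊕ 1 = 5.
The nim-sum is 5 ≠ 0, so this is an N-position: the player to move can win.

N-position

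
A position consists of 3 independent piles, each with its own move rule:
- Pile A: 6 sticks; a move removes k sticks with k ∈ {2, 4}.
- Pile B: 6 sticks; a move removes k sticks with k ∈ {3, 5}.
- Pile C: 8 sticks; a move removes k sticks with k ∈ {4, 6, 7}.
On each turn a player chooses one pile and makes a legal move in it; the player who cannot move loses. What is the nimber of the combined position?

0

Build the Grundy sequence for pile A with g(k) = mex{g(k−s) : s ∈ {2, 4}, s ≤ k}:
k:     0  1  2  3  4  5  6
g(k):  0  0  1  1  2  2  0
So g(6) = 0.
Grundy values for pile B (subtraction set {3, 5}):
k:     0  1  2  3  4  5  6
g(k):  0  0  0  1  1  1  2
So g(6) = 2.
Build the Grundy sequence for pile C with g(k) = mex{g(k−s) : s ∈ {4, 6, 7}, s ≤ k}:
g(0) = mex{} = 0
g(1) = mex{} = 0
g(2) = mex{} = 0
g(3) = mex{} = 0
g(4) = mex{0} = 1
g(5) = mex{0} = 1
g(6) = mex{0} = 1
g(7) = mex{0} = 1
g(8) = mex{0,1} = 2
So g(8) = 2.
The value of a disjunctive sum is the nim-sum of the parts.
Combined value = 0 ⊕ 2 ⊕ 2 = 0.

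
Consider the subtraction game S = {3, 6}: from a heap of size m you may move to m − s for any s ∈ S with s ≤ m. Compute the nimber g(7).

2

Grundy values for subtraction set {3, 6}:
k:     0  1  2  3  4  5  6  7
g(k):  0  0  0  1  1  1  2  2
So g(7) = 2.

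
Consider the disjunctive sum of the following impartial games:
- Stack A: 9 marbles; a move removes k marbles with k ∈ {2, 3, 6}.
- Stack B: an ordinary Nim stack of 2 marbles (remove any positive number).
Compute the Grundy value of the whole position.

2

Build the Grundy sequence for stack A with g(k) = mex{g(k−s) : s ∈ {2, 3, 6}, s ≤ k}:
g(0) = mex{} = 0
g(1) = mex{} = 0
g(2) = mex{0} = 1
g(3) = mex{0} = 1
g(4) = mex{0,1} = 2
g(5) = mex{1} = 0
g(6) = mex{0,1,2} = 3
g(7) = mex{0,2} = 1
g(8) = mex{0,1,3} = 2
g(9) = mex{1,3} = 0
So g(9) = 0.
Stack B is a plain Nim stack of size 2, so its Grundy value is 2.
The value of a disjunctive sum is the nim-sum of the parts.
Combined value = 0 XOR 2 = 2.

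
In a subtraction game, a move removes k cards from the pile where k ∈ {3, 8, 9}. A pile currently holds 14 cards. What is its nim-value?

Compute g(0), g(1), … for moves {3, 8, 9}:
k:     0  1  2  3  4  5  6  7  8  9 10 11 12 13 14
g(k):  0  0  0  1  1  1  0  0  2  1  1  3  0  0  2
So g(14) = 2.

2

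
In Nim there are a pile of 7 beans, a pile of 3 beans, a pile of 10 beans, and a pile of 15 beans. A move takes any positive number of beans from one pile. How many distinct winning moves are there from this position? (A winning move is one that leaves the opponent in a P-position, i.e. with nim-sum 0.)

3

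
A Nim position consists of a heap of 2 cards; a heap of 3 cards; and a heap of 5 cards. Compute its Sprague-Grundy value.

4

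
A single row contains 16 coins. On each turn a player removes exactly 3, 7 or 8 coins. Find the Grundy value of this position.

0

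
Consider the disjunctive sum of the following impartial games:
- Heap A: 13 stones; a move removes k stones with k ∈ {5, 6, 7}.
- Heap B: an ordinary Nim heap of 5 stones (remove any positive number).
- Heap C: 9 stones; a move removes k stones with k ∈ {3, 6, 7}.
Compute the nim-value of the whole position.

For heap A, compute g(0), g(1), … with moves {5, 6, 7}:
g(0) = mex{} = 0
g(1) = mex{} = 0
g(2) = mex{} = 0
g(3) = mex{} = 0
g(4) = mex{} = 0
g(5) = mex{0} = 1
g(6) = mex{0} = 1
g(7) = mex{0} = 1
g(8) = mex{0} = 1
g(9) = mex{0} = 1
g(10) = mex{0,1} = 2
g(11) = mex{0,1} = 2
g(12) = mex{1} = 0
g(13) = mex{1} = 0
So g(13) = 0.
Heap B is a plain Nim heap of size 5, so its Grundy value is 5.
Build the Grundy sequence for heap C with g(k) = mex{g(k−s) : s ∈ {3, 6, 7}, s ≤ k}:
k:     0  1  2  3  4  5  6  7  8  9
g(k):  0  0  0  1  1  1  2  2  2  3
So g(9) = 3.
The value of a disjunctive sum is the nim-sum of the parts.
Combined value = 0 XOR 5 XOR 3 = 6.

6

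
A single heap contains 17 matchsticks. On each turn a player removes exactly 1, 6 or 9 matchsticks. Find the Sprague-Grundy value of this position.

Compute g(0), g(1), … for moves {1, 6, 9}:
k:     0  1  2  3  4  5  6  7  8  9 10 11 12 13 14 15 16 17
g(k):  0  1  0  1  0  1  2  0  1  2  3  2  0  1  0  1  2  0
So g(17) = 0.

0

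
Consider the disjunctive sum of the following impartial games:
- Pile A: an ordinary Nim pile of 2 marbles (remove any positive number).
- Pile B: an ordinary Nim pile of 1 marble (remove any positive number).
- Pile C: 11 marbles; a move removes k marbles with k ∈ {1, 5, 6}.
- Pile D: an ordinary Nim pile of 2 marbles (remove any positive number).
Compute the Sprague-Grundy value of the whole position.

Pile A is a plain Nim pile of size 2, so its Grundy value is 2.
Pile B is a plain Nim pile of size 1, so its Grundy value is 1.
Grundy values for pile C (subtraction set {1, 5, 6}):
g(0) = mex{} = 0
g(1) = mex{0} = 1
g(2) = mex{1} = 0
g(3) = mex{0} = 1
g(4) = mex{1} = 0
g(5) = mex{0} = 1
g(6) = mex{0,1} = 2
g(7) = mex{0,1,2} = 3
g(8) = mex{0,1,3} = 2
g(9) = mex{0,1,2} = 3
g(10) = mex{0,1,3} = 2
g(11) = mex{1,2} = 0
So g(11) = 0.
Pile D is a plain Nim pile of size 2, so its Grundy value is 2.
The value of a disjunctive sum is the nim-sum of the parts.
Combined value = 2 ⊕ 1 ⊕ 0 ⊕ 2 = 1.

1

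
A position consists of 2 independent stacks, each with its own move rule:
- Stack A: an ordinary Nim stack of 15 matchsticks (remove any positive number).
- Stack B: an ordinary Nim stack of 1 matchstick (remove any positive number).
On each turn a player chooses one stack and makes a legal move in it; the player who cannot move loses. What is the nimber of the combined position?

14

Stack A is a plain Nim stack of size 15, so its Grundy value is 15.
Stack B is a plain Nim stack of size 1, so its Grundy value is 1.
By the Sprague-Grundy theorem, the Grundy value of a sum of independent games is the XOR of the component values.
Combined value = 15 ⊕ 1 = 14.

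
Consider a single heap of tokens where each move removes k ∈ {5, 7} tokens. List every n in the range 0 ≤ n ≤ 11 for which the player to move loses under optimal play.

0, 1, 2, 3, 4

Compute g(0), g(1), … for moves {5, 7}:
g(0) = mex{} = 0
g(1) = mex{} = 0
g(2) = mex{} = 0
g(3) = mex{} = 0
g(4) = mex{} = 0
g(5) = mex{0} = 1
g(6) = mex{0} = 1
g(7) = mex{0} = 1
g(8) = mex{0} = 1
g(9) = mex{0} = 1
g(10) = mex{0,1} = 2
g(11) = mex{0,1} = 2
The P-positions (g = 0) in 0..11 are 0, 1, 2, 3, 4.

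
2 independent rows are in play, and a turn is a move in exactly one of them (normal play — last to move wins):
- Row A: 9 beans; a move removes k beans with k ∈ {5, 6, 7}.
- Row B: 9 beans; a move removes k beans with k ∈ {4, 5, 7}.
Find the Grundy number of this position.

For row A, compute g(0), g(1), … with moves {5, 6, 7}:
g(0) = mex{} = 0
g(1) = mex{} = 0
g(2) = mex{} = 0
g(3) = mex{} = 0
g(4) = mex{} = 0
g(5) = mex{0} = 1
g(6) = mex{0} = 1
g(7) = mex{0} = 1
g(8) = mex{0} = 1
g(9) = mex{0} = 1
So g(9) = 1.
Build the Grundy sequence for row B with g(k) = mex{g(k−s) : s ∈ {4, 5, 7}, s ≤ k}:
k:     0  1  2  3  4  5  6  7  8  9
g(k):  0  0  0  0  1  1  1  1  2  2
So g(9) = 2.
By the Sprague-Grundy theorem, the Grundy value of a sum of independent games is the XOR of the component values.
Combined value = 1 ⊕ 2 = 3.

3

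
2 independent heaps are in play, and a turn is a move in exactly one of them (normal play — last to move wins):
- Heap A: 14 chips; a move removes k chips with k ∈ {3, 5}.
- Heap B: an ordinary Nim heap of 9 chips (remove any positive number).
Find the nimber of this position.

11

Grundy values for heap A (subtraction set {3, 5}):
g(0) = mex{} = 0
g(1) = mex{} = 0
g(2) = mex{} = 0
g(3) = mex{0} = 1
g(4) = mex{0} = 1
g(5) = mex{0} = 1
g(6) = mex{0,1} = 2
g(7) = mex{0,1} = 2
g(8) = mex{1} = 0
g(9) = mex{1,2} = 0
g(10) = mex{1,2} = 0
g(11) = mex{0,2} = 1
g(12) = mex{0,2} = 1
g(13) = mex{0} = 1
g(14) = mex{0,1} = 2
So g(14) = 2.
Heap B is a plain Nim heap of size 9, so its Grundy value is 9.
By the Sprague-Grundy theorem, the Grundy value of a sum of independent games is the XOR of the component values.
Combined value = 2 ⊕ 9 = 11.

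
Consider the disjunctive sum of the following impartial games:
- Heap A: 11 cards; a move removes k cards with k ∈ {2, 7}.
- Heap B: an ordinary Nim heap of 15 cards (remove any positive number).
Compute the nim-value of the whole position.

For heap A, compute g(0), g(1), … with moves {2, 7}:
g(0) = mex{} = 0
g(1) = mex{} = 0
g(2) = mex{0} = 1
g(3) = mex{0} = 1
g(4) = mex{1} = 0
g(5) = mex{1} = 0
g(6) = mex{0} = 1
g(7) = mex{0} = 1
g(8) = mex{0,1} = 2
g(9) = mex{1} = 0
g(10) = mex{1,2} = 0
g(11) = mex{0} = 1
So g(11) = 1.
Heap B is a plain Nim heap of size 15, so its Grundy value is 15.
The value of a disjunctive sum is the nim-sum of the parts.
Combined value = 1 XOR 15 = 14.

14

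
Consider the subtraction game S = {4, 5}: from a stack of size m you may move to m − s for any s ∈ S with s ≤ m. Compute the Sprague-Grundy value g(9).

Compute g(0), g(1), … for moves {4, 5}:
g(0) = mex{} = 0
g(1) = mex{} = 0
g(2) = mex{} = 0
g(3) = mex{} = 0
g(4) = mex{0} = 1
g(5) = mex{0} = 1
g(6) = mex{0} = 1
g(7) = mex{0} = 1
g(8) = mex{0,1} = 2
g(9) = mex{1} = 0
So g(9) = 0.

0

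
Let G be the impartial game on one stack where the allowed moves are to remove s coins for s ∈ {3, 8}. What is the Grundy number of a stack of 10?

1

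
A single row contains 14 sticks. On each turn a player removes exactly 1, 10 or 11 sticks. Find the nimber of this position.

Grundy values for subtraction set {1, 10, 11}:
g(0) = mex{} = 0
g(1) = mex{0} = 1
g(2) = mex{1} = 0
g(3) = mex{0} = 1
g(4) = mex{1} = 0
g(5) = mex{0} = 1
g(6) = mex{1} = 0
g(7) = mex{0} = 1
g(8) = mex{1} = 0
g(9) = mex{0} = 1
g(10) = mex{0,1} = 2
g(11) = mex{0,1,2} = 3
g(12) = mex{0,1,3} = 2
g(13) = mex{0,1,2} = 3
g(14) = mex{0,1,3} = 2
So g(14) = 2.

2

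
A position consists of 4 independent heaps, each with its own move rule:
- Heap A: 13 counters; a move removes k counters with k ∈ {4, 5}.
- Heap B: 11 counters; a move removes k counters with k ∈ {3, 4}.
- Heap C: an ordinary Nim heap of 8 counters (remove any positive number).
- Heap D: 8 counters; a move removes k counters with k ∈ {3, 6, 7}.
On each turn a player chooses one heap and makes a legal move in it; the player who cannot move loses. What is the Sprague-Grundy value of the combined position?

10

Grundy values for heap A (subtraction set {4, 5}):
k:     0  1  2  3  4  5  6  7  8  9 10 11 12 13
g(k):  0  0  0  0  1  1  1  1  2  0  0  0  0  1
So g(13) = 1.
Build the Grundy sequence for heap B with g(k) = mex{g(k−s) : s ∈ {3, 4}, s ≤ k}:
g(0) = mex{} = 0
g(1) = mex{} = 0
g(2) = mex{} = 0
g(3) = mex{0} = 1
g(4) = mex{0} = 1
g(5) = mex{0} = 1
g(6) = mex{0,1} = 2
g(7) = mex{1} = 0
g(8) = mex{1} = 0
g(9) = mex{1,2} = 0
g(10) = mex{0,2} = 1
g(11) = mex{0} = 1
So g(11) = 1.
Heap C is a plain Nim heap of size 8, so its Grundy value is 8.
For heap D, compute g(0), g(1), … with moves {3, 6, 7}:
g(0) = mex{} = 0
g(1) = mex{} = 0
g(2) = mex{} = 0
g(3) = mex{0} = 1
g(4) = mex{0} = 1
g(5) = mex{0} = 1
g(6) = mex{0,1} = 2
g(7) = mex{0,1} = 2
g(8) = mex{0,1} = 2
So g(8) = 2.
The value of a disjunctive sum is the nim-sum of the parts.
Combined value = 1 XOR 1 XOR 8 XOR 2 = 10.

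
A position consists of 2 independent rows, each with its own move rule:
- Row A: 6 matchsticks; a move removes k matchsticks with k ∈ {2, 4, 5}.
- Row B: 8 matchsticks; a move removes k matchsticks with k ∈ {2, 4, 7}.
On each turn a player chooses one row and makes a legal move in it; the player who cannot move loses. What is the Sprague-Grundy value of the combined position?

2

Grundy values for row A (subtraction set {2, 4, 5}):
k:     0  1  2  3  4  5  6
g(k):  0  0  1  1  2  2  3
So g(6) = 3.
Build the Grundy sequence for row B with g(k) = mex{g(k−s) : s ∈ {2, 4, 7}, s ≤ k}:
k:     0  1  2  3  4  5  6  7  8
g(k):  0  0  1  1  2  2  0  3  1
So g(8) = 1.
By the Sprague-Grundy theorem, the Grundy value of a sum of independent games is the XOR of the component values.
Combined value = 3 ⊕ 1 = 2.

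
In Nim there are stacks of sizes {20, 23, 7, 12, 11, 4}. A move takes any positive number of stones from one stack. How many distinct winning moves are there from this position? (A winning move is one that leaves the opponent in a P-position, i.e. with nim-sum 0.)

Nim-sum: 20 XOR 23 XOR 7 XOR 12 XOR 11 XOR 4 = 7.
The overall nim-sum is X = 7. A stack of size p has a winning move iff p XOR X < p (reduce it to p XOR X).
  20: 20 XOR 7 = 19 < 20 — winning move (to 19).
  23: 23 XOR 7 = 16 < 23 — winning move (to 16).
  7: 7 XOR 7 = 0 < 7 — winning move (to 0).
  12: 12 XOR 7 = 11 < 12 — winning move (to 11).
  11: 11 XOR 7 = 12 ≥ 11 — no move.
  4: 4 XOR 7 = 3 < 4 — winning move (to 3).
That gives 5 winning moves.

5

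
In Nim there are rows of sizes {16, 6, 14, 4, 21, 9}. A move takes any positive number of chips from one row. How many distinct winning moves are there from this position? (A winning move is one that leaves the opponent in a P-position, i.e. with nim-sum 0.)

0

Bitwise XOR of the heap sizes:
  10000  (16)
  00110  (6)
  01110  (14)
  00100  (4)
  10101  (21)
  01001  (9)
  -----
  00000  (0)
The nim-sum is already 0, so every move leaves a nonzero nim-sum — there are no winning moves.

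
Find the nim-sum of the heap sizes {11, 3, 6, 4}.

10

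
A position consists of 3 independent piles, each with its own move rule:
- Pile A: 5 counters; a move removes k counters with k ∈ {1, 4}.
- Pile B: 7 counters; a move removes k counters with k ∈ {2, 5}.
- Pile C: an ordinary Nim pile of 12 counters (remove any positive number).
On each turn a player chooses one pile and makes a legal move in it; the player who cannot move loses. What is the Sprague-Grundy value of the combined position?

Build the Grundy sequence for pile A with g(k) = mex{g(k−s) : s ∈ {1, 4}, s ≤ k}:
g(0) = mex{} = 0
g(1) = mex{0} = 1
g(2) = mex{1} = 0
g(3) = mex{0} = 1
g(4) = mex{0,1} = 2
g(5) = mex{1,2} = 0
So g(5) = 0.
Build the Grundy sequence for pile B with g(k) = mex{g(k−s) : s ∈ {2, 5}, s ≤ k}:
g(0) = mex{} = 0
g(1) = mex{} = 0
g(2) = mex{0} = 1
g(3) = mex{0} = 1
g(4) = mex{1} = 0
g(5) = mex{0,1} = 2
g(6) = mex{0} = 1
g(7) = mex{1,2} = 0
So g(7) = 0.
Pile C is a plain Nim pile of size 12, so its Grundy value is 12.
The value of a disjunctive sum is the nim-sum of the parts.
Combined value = 0 XOR 0 XOR 12 = 12.

12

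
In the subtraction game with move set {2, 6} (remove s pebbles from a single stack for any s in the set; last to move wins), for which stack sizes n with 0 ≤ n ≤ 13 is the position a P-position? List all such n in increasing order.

0, 1, 4, 5, 8, 9, 12, 13

Compute g(0), g(1), … for moves {2, 6}:
k:     0  1  2  3  4  5  6  7  8  9 10 11 12 13
g(k):  0  0  1  1  0  0  1  1  0  0  1  1  0  0
The P-positions (g = 0) in 0..13 are 0, 1, 4, 5, 8, 9, 12, 13.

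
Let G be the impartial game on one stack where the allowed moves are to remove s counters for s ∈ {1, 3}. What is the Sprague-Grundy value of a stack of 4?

Grundy values for subtraction set {1, 3}:
g(0) = mex{} = 0
g(1) = mex{0} = 1
g(2) = mex{1} = 0
g(3) = mex{0} = 1
g(4) = mex{1} = 0
So g(4) = 0.

0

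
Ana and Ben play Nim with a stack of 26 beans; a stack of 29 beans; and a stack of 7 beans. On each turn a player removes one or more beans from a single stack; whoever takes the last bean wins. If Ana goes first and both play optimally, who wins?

In binary:
  11010  (26)
  11101  (29)
  00111  (7)
  -----
  00000  (0)
The nim-sum is 0, so this is a P-position: the player to move is in a losing position under optimal play; Ana is about to move from it and so loses — Ben wins.

Ben wins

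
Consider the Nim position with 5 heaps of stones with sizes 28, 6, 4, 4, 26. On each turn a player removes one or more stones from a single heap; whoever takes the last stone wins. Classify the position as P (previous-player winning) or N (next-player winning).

P-position

Nim-sum: 28 XOR 6 XOR 4 XOR 4 XOR 26 = 0.
The nim-sum is 0, so this is a P-position: the player to move is in a losing position under optimal play.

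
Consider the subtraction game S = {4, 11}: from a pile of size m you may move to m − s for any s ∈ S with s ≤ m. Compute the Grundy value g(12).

1

Build the Grundy sequence with g(k) = mex{g(k−s) : s ∈ {4, 11}, s ≤ k}:
k:     0  1  2  3  4  5  6  7  8  9 10 11 12
g(k):  0  0  0  0  1  1  1  1  0  0  0  2  1
So g(12) = 1.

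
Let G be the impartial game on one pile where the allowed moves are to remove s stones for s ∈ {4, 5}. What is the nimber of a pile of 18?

0

Compute g(0), g(1), … for moves {4, 5}:
k:     0  1  2  3  4  5  6  7  8  9 10 11 12 13 14 15 16 17 18
g(k):  0  0  0  0  1  1  1  1  2  0  0  0  0  1  1  1  1  2  0
So g(18) = 0.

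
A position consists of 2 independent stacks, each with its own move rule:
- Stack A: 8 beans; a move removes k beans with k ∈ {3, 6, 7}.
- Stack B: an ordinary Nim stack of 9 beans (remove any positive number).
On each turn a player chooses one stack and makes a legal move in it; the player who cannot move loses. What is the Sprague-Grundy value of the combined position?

11

Build the Grundy sequence for stack A with g(k) = mex{g(k−s) : s ∈ {3, 6, 7}, s ≤ k}:
k:     0  1  2  3  4  5  6  7  8
g(k):  0  0  0  1  1  1  2  2  2
So g(8) = 2.
Stack B is a plain Nim stack of size 9, so its Grundy value is 9.
By the Sprague-Grundy theorem, the Grundy value of a sum of independent games is the XOR of the component values.
Combined value = 2 ⊕ 9 = 11.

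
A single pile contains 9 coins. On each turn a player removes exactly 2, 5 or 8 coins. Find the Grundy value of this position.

1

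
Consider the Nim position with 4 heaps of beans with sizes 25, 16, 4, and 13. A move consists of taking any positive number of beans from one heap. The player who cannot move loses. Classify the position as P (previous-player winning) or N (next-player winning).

P-position

Compute the nim-sum pairwise:
25 ^ 16 = 9
9 ^ 4 = 13
13 ^ 13 = 0
The nim-sum is 0, so this is a P-position: the player to move is in a losing position under optimal play.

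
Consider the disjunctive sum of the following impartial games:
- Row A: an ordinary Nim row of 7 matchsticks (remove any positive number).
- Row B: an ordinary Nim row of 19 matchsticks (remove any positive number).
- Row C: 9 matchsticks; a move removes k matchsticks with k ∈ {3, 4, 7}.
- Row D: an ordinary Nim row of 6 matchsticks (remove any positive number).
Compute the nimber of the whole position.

17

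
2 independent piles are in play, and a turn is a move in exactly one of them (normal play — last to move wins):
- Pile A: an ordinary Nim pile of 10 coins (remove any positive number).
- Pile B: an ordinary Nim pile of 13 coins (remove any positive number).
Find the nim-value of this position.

Pile A is a plain Nim pile of size 10, so its Grundy value is 10.
Pile B is a plain Nim pile of size 13, so its Grundy value is 13.
By the Sprague-Grundy theorem, the Grundy value of a sum of independent games is the XOR of the component values.
Combined value = 10 ⊕ 13 = 7.

7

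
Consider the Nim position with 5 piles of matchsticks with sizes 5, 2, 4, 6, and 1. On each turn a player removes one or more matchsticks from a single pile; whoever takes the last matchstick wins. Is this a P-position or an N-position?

Compute the nim-sum pairwise:
5 ⊕ 2 = 7
7 ⊕ 4 = 3
3 ⊕ 6 = 5
5 ⊕ 1 = 4
The nim-sum is 4 ≠ 0, so this is an N-position: the player to move can win.

N-position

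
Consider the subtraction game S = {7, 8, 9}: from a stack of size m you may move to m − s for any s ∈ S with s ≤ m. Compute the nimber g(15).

2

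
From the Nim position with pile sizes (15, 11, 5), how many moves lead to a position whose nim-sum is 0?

Nim-sum: 15 ⊕ 11 ⊕ 5 = 1.
The overall nim-sum is X = 1. A pile of size p has a winning move iff p XOR X < p (reduce it to p XOR X).
  15: 15 XOR 1 = 14 < 15 — winning move (to 14).
  11: 11 XOR 1 = 10 < 11 — winning move (to 10).
  5: 5 XOR 1 = 4 < 5 — winning move (to 4).
That gives 3 winning moves.

3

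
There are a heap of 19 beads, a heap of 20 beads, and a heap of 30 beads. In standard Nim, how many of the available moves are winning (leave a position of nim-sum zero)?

3

Bitwise XOR of the heap sizes:
  10011  (19)
  10100  (20)
  11110  (30)
  -----
  11001  (25)
The overall nim-sum is X = 25. A heap of size p has a winning move iff p XOR X < p (reduce it to p XOR X).
  19: 19 XOR 25 = 10 < 19 — winning move (to 10).
  20: 20 XOR 25 = 13 < 20 — winning move (to 13).
  30: 30 XOR 25 = 7 < 30 — winning move (to 7).
That gives 3 winning moves.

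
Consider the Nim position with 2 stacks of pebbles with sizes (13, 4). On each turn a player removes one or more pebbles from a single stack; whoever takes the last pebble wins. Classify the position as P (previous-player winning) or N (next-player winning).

Nim-sum: 13 ⊕ 4 = 9.
The nim-sum is 9 ≠ 0, so this is an N-position: the player to move can win.

N-position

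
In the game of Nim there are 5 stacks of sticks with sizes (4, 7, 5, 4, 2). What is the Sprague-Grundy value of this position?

0

Bitwise XOR of the heap sizes:
  100  (4)
  111  (7)
  101  (5)
  100  (4)
  010  (2)
  ---
  000  (0)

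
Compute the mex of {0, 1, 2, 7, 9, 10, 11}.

3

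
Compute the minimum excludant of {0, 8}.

1

0 is in the set but 1 is not, so the mex is 1.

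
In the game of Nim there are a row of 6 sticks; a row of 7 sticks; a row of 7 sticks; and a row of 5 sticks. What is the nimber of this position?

3

Compute the nim-sum pairwise:
6 ^ 7 = 1
1 ^ 7 = 6
6 ^ 5 = 3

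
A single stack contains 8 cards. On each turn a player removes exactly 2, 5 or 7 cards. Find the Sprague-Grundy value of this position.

2

Compute g(0), g(1), … for moves {2, 5, 7}:
g(0) = mex{} = 0
g(1) = mex{} = 0
g(2) = mex{0} = 1
g(3) = mex{0} = 1
g(4) = mex{1} = 0
g(5) = mex{0,1} = 2
g(6) = mex{0} = 1
g(7) = mex{0,1,2} = 3
g(8) = mex{0,1} = 2
So g(8) = 2.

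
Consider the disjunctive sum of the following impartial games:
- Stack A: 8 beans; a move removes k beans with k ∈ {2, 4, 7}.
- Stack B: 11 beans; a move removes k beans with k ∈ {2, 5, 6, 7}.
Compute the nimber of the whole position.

Grundy values for stack A (subtraction set {2, 4, 7}):
k:     0  1  2  3  4  5  6  7  8
g(k):  0  0  1  1  2  2  0  3  1
So g(8) = 1.
Build the Grundy sequence for stack B with g(k) = mex{g(k−s) : s ∈ {2, 5, 6, 7}, s ≤ k}:
k:     0  1  2  3  4  5  6  7  8  9 10 11
g(k):  0  0  1  1  0  2  1  3  2  2  3  3
So g(11) = 3.
By the Sprague-Grundy theorem, the Grundy value of a sum of independent games is the XOR of the component values.
Combined value = 1 XOR 3 = 2.

2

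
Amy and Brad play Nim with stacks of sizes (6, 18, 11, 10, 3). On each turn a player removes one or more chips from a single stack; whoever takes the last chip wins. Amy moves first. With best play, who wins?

Amy wins

Nim-sum: 6 XOR 18 XOR 11 XOR 10 XOR 3 = 22.
The nim-sum is 22 ≠ 0, so this is an N-position: the player to move can win; Amy has a winning move.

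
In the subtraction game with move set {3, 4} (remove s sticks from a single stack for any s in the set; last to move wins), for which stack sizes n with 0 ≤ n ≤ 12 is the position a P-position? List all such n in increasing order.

0, 1, 2, 7, 8, 9

Compute g(0), g(1), … for moves {3, 4}:
k:     0  1  2  3  4  5  6  7  8  9 10 11 12
g(k):  0  0  0  1  1  1  2  0  0  0  1  1  1
The P-positions (g = 0) in 0..12 are 0, 1, 2, 7, 8, 9.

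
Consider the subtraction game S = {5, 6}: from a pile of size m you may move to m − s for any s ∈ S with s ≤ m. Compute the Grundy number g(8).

1

Compute g(0), g(1), … for moves {5, 6}:
k:     0  1  2  3  4  5  6  7  8
g(k):  0  0  0  0  0  1  1  1  1
So g(8) = 1.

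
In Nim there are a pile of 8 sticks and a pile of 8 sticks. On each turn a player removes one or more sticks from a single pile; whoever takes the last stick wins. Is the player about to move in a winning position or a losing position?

Write each in binary and XOR column by column:
  1000  (8)
  1000  (8)
  ----
  0000  (0)
The nim-sum is 0, so this is a P-position: the player to move is in a losing position under optimal play.

Losing position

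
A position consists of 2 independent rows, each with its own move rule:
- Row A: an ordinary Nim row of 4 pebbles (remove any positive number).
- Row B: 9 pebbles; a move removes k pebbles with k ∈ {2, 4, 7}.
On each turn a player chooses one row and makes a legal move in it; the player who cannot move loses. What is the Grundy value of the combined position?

4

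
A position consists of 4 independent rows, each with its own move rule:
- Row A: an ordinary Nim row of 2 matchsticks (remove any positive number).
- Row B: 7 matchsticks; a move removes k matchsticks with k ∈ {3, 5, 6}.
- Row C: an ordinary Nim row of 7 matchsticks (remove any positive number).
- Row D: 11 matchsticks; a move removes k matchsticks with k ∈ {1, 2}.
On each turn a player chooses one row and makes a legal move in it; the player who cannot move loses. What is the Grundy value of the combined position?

Row A is a plain Nim row of size 2, so its Grundy value is 2.
Grundy values for row B (subtraction set {3, 5, 6}):
k:     0  1  2  3  4  5  6  7
g(k):  0  0  0  1  1  1  2  2
So g(7) = 2.
Row C is a plain Nim row of size 7, so its Grundy value is 7.
Build the Grundy sequence for row D with g(k) = mex{g(k−s) : s ∈ {1, 2}, s ≤ k}:
g(0) = mex{} = 0
g(1) = mex{0} = 1
g(2) = mex{0,1} = 2
g(3) = mex{1,2} = 0
g(4) = mex{0,2} = 1
g(5) = mex{0,1} = 2
g(6) = mex{1,2} = 0
g(7) = mex{0,2} = 1
g(8) = mex{0,1} = 2
g(9) = mex{1,2} = 0
g(10) = mex{0,2} = 1
g(11) = mex{0,1} = 2
So g(11) = 2.
By the Sprague-Grundy theorem, the Grundy value of a sum of independent games is the XOR of the component values.
Combined value = 2 XOR 2 XOR 7 XOR 2 = 5.

5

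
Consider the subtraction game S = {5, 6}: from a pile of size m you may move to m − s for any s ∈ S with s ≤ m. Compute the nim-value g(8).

1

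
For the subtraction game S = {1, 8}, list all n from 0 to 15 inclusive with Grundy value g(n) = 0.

0, 2, 4, 6, 9, 11, 13, 15

Grundy values for subtraction set {1, 8}:
k:     0  1  2  3  4  5  6  7  8  9 10 11 12 13 14 15
g(k):  0  1  0  1  0  1  0  1  2  0  1  0  1  0  1  0
The P-positions (g = 0) in 0..15 are 0, 2, 4, 6, 9, 11, 13, 15.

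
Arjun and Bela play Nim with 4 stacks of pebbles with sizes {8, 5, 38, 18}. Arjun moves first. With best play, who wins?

Bitwise XOR of the heap sizes:
  001000  (8)
  000101  (5)
  100110  (38)
  010010  (18)
  ------
  111001  (57)
The nim-sum is 57 ≠ 0, so this is an N-position: the player to move can win; Arjun has a winning move.

Arjun wins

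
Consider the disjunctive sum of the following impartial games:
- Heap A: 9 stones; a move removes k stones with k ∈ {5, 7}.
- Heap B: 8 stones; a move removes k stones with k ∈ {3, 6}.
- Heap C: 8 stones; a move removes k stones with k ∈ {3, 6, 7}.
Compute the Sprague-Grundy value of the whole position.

1

Build the Grundy sequence for heap A with g(k) = mex{g(k−s) : s ∈ {5, 7}, s ≤ k}:
k:     0  1  2  3  4  5  6  7  8  9
g(k):  0  0  0  0  0  1  1  1  1  1
So g(9) = 1.
For heap B, compute g(0), g(1), … with moves {3, 6}:
g(0) = mex{} = 0
g(1) = mex{} = 0
g(2) = mex{} = 0
g(3) = mex{0} = 1
g(4) = mex{0} = 1
g(5) = mex{0} = 1
g(6) = mex{0,1} = 2
g(7) = mex{0,1} = 2
g(8) = mex{0,1} = 2
So g(8) = 2.
Grundy values for heap C (subtraction set {3, 6, 7}):
g(0) = mex{} = 0
g(1) = mex{} = 0
g(2) = mex{} = 0
g(3) = mex{0} = 1
g(4) = mex{0} = 1
g(5) = mex{0} = 1
g(6) = mex{0,1} = 2
g(7) = mex{0,1} = 2
g(8) = mex{0,1} = 2
So g(8) = 2.
By the Sprague-Grundy theorem, the Grundy value of a sum of independent games is the XOR of the component values.
Combined value = 1 XOR 2 XOR 2 = 1.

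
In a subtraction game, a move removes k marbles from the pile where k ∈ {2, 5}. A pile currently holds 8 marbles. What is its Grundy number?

0

Compute g(0), g(1), … for moves {2, 5}:
g(0) = mex{} = 0
g(1) = mex{} = 0
g(2) = mex{0} = 1
g(3) = mex{0} = 1
g(4) = mex{1} = 0
g(5) = mex{0,1} = 2
g(6) = mex{0} = 1
g(7) = mex{1,2} = 0
g(8) = mex{1} = 0
So g(8) = 0.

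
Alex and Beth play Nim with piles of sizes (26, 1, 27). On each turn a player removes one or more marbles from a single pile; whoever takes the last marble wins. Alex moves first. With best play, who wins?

Beth wins

Write each in binary and XOR column by column:
  11010  (26)
  00001  (1)
  11011  (27)
  -----
  00000  (0)
The nim-sum is 0, so this is a P-position: the player to move is in a losing position under optimal play; Alex is about to move from it and so loses — Beth wins.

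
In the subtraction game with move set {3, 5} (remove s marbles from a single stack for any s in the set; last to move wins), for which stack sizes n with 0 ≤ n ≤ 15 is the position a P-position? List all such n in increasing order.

0, 1, 2, 8, 9, 10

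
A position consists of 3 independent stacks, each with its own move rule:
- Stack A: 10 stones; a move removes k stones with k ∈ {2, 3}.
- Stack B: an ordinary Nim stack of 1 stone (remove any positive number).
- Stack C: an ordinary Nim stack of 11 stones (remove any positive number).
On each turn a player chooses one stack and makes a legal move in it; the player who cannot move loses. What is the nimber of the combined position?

Grundy values for stack A (subtraction set {2, 3}):
k:     0  1  2  3  4  5  6  7  8  9 10
g(k):  0  0  1  1  2  0  0  1  1  2  0
So g(10) = 0.
Stack B is a plain Nim stack of size 1, so its Grundy value is 1.
Stack C is a plain Nim stack of size 11, so its Grundy value is 11.
The value of a disjunctive sum is the nim-sum of the parts.
Combined value = 0 ⊕ 1 ⊕ 11 = 10.

10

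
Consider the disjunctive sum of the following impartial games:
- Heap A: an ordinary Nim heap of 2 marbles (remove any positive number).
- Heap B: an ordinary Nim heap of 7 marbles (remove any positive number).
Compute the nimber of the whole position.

Heap A is a plain Nim heap of size 2, so its Grundy value is 2.
Heap B is a plain Nim heap of size 7, so its Grundy value is 7.
The value of a disjunctive sum is the nim-sum of the parts.
Combined value = 2 XOR 7 = 5.

5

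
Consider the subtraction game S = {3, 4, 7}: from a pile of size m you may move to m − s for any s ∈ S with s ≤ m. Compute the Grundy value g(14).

1

Grundy values for subtraction set {3, 4, 7}:
g(0) = mex{} = 0
g(1) = mex{} = 0
g(2) = mex{} = 0
g(3) = mex{0} = 1
g(4) = mex{0} = 1
g(5) = mex{0} = 1
g(6) = mex{0,1} = 2
g(7) = mex{0,1} = 2
g(8) = mex{0,1} = 2
g(9) = mex{0,1,2} = 3
g(10) = mex{1,2} = 0
g(11) = mex{1,2} = 0
g(12) = mex{1,2,3} = 0
g(13) = mex{0,2,3} = 1
g(14) = mex{0,2} = 1
So g(14) = 1.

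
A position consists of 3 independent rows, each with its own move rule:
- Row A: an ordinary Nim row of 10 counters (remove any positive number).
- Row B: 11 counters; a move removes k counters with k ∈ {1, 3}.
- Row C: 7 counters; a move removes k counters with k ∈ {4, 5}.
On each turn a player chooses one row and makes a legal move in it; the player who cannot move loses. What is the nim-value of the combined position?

Row A is a plain Nim row of size 10, so its Grundy value is 10.
For row B, compute g(0), g(1), … with moves {1, 3}:
k:     0  1  2  3  4  5  6  7  8  9 10 11
g(k):  0  1  0  1  0  1  0  1  0  1  0  1
So g(11) = 1.
For row C, compute g(0), g(1), … with moves {4, 5}:
k:     0  1  2  3  4  5  6  7
g(k):  0  0  0  0  1  1  1  1
So g(7) = 1.
By the Sprague-Grundy theorem, the Grundy value of a sum of independent games is the XOR of the component values.
Combined value = 10 ⊕ 1 ⊕ 1 = 10.

10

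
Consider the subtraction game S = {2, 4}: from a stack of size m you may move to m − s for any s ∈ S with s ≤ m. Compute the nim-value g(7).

0

Grundy values for subtraction set {2, 4}:
g(0) = mex{} = 0
g(1) = mex{} = 0
g(2) = mex{0} = 1
g(3) = mex{0} = 1
g(4) = mex{0,1} = 2
g(5) = mex{0,1} = 2
g(6) = mex{1,2} = 0
g(7) = mex{1,2} = 0
So g(7) = 0.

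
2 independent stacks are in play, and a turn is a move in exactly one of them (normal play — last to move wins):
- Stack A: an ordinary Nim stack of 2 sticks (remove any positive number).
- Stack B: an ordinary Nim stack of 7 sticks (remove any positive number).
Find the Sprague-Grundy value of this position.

5

Stack A is a plain Nim stack of size 2, so its Grundy value is 2.
Stack B is a plain Nim stack of size 7, so its Grundy value is 7.
The value of a disjunctive sum is the nim-sum of the parts.
Combined value = 2 ⊕ 7 = 5.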